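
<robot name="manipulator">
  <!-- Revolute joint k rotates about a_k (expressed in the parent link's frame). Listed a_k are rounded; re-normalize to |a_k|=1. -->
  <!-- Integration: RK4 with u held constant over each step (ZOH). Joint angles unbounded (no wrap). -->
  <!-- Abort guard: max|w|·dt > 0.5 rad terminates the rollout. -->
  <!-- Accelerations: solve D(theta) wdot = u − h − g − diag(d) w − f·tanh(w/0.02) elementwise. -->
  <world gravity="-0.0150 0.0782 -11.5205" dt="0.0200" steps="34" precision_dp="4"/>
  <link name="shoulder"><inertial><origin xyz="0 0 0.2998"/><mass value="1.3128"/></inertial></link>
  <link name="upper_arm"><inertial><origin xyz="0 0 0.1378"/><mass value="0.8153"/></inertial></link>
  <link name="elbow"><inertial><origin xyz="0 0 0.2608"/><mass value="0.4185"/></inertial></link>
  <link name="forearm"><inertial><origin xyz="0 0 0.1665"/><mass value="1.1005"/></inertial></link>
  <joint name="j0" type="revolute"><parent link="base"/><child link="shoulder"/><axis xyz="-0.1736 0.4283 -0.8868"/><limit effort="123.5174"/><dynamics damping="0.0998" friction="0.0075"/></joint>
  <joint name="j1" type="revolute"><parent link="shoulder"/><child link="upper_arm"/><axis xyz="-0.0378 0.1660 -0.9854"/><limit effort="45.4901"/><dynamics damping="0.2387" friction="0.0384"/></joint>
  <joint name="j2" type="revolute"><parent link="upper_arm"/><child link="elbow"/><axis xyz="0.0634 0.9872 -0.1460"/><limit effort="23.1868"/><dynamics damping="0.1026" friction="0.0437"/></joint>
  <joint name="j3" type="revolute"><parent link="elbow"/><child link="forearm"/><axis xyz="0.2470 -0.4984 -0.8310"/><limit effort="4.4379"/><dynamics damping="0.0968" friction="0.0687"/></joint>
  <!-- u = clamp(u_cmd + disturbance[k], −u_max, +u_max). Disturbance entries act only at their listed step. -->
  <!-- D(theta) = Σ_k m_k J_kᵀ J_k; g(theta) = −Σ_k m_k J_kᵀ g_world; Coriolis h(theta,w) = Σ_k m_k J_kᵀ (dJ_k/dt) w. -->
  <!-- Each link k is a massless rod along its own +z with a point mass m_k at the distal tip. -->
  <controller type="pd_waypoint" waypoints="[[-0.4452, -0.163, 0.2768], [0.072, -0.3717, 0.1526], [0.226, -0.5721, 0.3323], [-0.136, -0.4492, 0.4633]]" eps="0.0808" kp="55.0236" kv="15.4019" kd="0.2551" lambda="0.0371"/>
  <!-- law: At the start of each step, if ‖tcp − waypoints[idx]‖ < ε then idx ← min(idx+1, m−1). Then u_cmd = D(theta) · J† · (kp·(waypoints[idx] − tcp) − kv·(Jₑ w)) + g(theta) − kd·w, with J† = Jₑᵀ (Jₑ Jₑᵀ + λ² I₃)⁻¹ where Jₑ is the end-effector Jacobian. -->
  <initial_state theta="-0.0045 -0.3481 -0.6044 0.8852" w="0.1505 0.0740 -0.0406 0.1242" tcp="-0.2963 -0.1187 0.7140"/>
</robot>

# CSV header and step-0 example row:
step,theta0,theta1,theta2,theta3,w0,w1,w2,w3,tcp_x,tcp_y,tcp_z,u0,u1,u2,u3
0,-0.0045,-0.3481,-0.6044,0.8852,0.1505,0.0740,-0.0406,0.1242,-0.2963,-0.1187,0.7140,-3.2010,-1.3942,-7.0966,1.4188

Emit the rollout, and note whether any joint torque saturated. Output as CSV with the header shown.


step,theta0,theta1,theta2,theta3,w0,w1,w2,w3,tcp_x,tcp_y,tcp_z,u0,u1,u2,u3
1,0.0085,-0.3552,-0.6229,0.8871,1.0774,-0.7603,-1.6059,0.8305,-0.2980,-0.1179,0.7097,-1.7083,-0.5711,-3.0542,0.4742
2,0.0347,-0.3723,-0.6683,0.8889,1.4586,-0.9649,-2.6691,0.4001,-0.3028,-0.1182,0.6983,-0.6983,-0.1730,-0.2295,0.0518
3,0.0639,-0.3909,-0.7257,0.9003,1.4615,-0.8845,-3.1052,0.6052,-0.3096,-0.1190,0.6821,-0.0872,0.0086,1.8259,-0.4116
4,0.0914,-0.4064,-0.7901,0.9100,1.2849,-0.6702,-3.3302,0.3737,-0.3173,-0.1201,0.6629,0.4388,0.1436,3.3568,-0.6511
5,0.1139,-0.4175,-0.8552,0.9231,0.9848,-0.4361,-3.2407,0.7170,-0.3253,-0.1214,0.6420,0.8633,0.2791,4.5303,-0.9747
6,0.1307,-0.4235,-0.9205,0.9296,0.6814,-0.1828,-3.1918,0.3836,-0.3332,-0.1230,0.6203,1.3138,0.4299,5.4143,-1.0494
7,0.1411,-0.4249,-0.9819,0.9396,0.3676,0.0331,-2.9913,0.4860,-0.3408,-0.1248,0.5983,1.6849,0.5900,6.0942,-1.2006
8,0.1457,-0.4223,-1.0403,0.9463,0.1050,0.2205,-2.8492,0.1981,-0.3478,-0.1268,0.5765,2.0542,0.7743,6.5955,-1.2063
9,0.1450,-0.4164,-1.0939,0.9553,-0.1563,0.3696,-2.5623,0.5168,-0.3541,-0.1291,0.5553,2.3258,0.9371,6.9729,-1.3533
10,0.1401,-0.4074,-1.1445,0.9584,-0.3615,0.5144,-2.3919,0.2763,-0.3599,-0.1315,0.5350,2.6219,1.0880,7.2251,-1.3224
11,0.1311,-0.3959,-1.1904,0.9629,-0.5322,0.6305,-2.2045,0.1530,-0.3650,-0.1340,0.5156,2.8594,1.2139,7.3929,-1.3082
12,0.1189,-0.3824,-1.2320,0.9677,-0.6793,0.7187,-1.9809,0.2419,-0.3695,-0.1365,0.4972,3.0417,1.3174,7.4957,-1.3404
13,0.1043,-0.3672,-1.2703,0.9699,-0.7950,0.7901,-1.7794,0.2754,-0.3736,-0.1391,0.4801,3.2043,1.4029,7.5407,-1.3476
14,0.0877,-0.3508,-1.3047,0.9725,-0.8992,0.8333,-1.5284,0.5992,-0.3772,-0.1417,0.4640,3.3279,1.4823,7.5554,-1.4287
15,0.0698,-0.3334,-1.3368,0.9697,-0.9375,0.8843,-1.4844,0.0143,-0.3805,-0.1442,0.4492,3.5435,1.5711,7.5193,-1.2520
16,0.0502,-0.3157,-1.3631,0.9784,-0.9865,0.8963,-1.2692,0.3297,-0.3833,-0.1466,0.4354,3.5895,1.6036,7.4819,-1.3225
17,0.0307,-0.2974,-1.3887,0.9776,-1.0108,0.9105,-1.1348,0.2994,-0.3859,-0.1490,0.4227,3.6857,1.6415,7.4159,-1.2953
18,0.0107,-0.2789,-1.4117,0.9765,-1.0197,0.9142,-1.0103,0.2877,-0.3883,-0.1513,0.4110,3.7600,1.6667,7.3402,-1.2727
19,-0.0092,-0.2605,-1.4324,0.9748,-1.0150,0.9106,-0.9031,0.2536,-0.3905,-0.1535,0.4003,3.8220,1.6827,7.2581,-1.2439
20,-0.0290,-0.2422,-1.4509,0.9730,-1.0022,0.8997,-0.7991,0.2600,-0.3925,-0.1555,0.3904,3.8657,1.6892,7.1743,-1.2268
21,-0.0485,-0.2241,-1.4676,0.9707,-0.9797,0.8856,-0.7178,0.2089,-0.3944,-0.1574,0.3815,3.9078,1.6914,7.0889,-1.1945
22,-0.0675,-0.2065,-1.4825,0.9685,-0.9553,0.8654,-0.6267,0.2508,-0.3961,-0.1592,0.3732,3.9282,1.6855,7.0074,-1.1891
23,-0.0859,-0.1892,-1.4961,0.9653,-0.9214,0.8463,-0.5735,0.1533,-0.3978,-0.1608,0.3657,3.9633,1.6807,6.9252,-1.1458
24,-0.1037,-0.1723,-1.5080,0.9631,-0.8935,0.8195,-0.4828,0.2741,-0.3994,-0.1623,0.3588,3.9607,1.6658,6.8523,-1.1646
25,-0.1207,-0.1560,-1.5192,0.9589,-0.8509,0.8002,-0.4683,0.0620,-0.4009,-0.1637,0.3525,4.0050,1.6605,6.7750,-1.0916
26,-0.1372,-0.1401,-1.5287,0.9572,-0.8274,0.7669,-0.3533,0.3650,-0.4023,-0.1649,0.3468,3.9681,1.6367,6.7157,-1.1636
27,-0.1528,-0.1247,-1.5381,0.9513,-0.7734,0.7528,-0.4078,-0.1219,-0.4038,-0.1661,0.3415,2.5840,-8.7851,-0.6141,0.2967
28,-0.1483,-0.1382,-1.5514,0.9646,1.2222,-2.0256,-1.1244,0.4836,-0.3998,-0.1692,0.3352,2.5096,-5.0850,1.6413,-0.2442
29,-0.1134,-0.1923,-1.5808,0.9651,2.2068,-3.3706,-1.6372,0.3315,-0.3881,-0.1758,0.3269,2.4784,-3.0059,3.1432,-0.4577
30,-0.0649,-0.2656,-1.6168,0.9682,2.5993,-3.9654,-1.8295,0.5883,-0.3719,-0.1840,0.3171,2.3822,-1.7487,4.2175,-0.7197
31,-0.0115,-0.3465,-1.6569,0.9678,2.7030,-4.1434,-2.0073,0.1515,-0.3533,-0.1931,0.3066,2.4162,-0.8895,4.9742,-0.7332
32,0.0418,-0.4292,-1.6971,0.9697,2.6348,-4.1377,-2.0161,0.0407,-0.3332,-0.2025,0.2956,2.3813,-0.2892,5.5241,-0.8013
33,0.0927,-0.5109,-1.7363,0.9720,2.4679,-4.0436,-1.9192,0.1069,-0.3125,-0.2119,0.2845,2.3312,0.1734,5.9209,-0.8888
34,0.1399,-0.5902,-1.7735,0.9736,2.2334,-3.9180,-1.7039,0.5237,-0.2917,-0.2211,0.2735,,,,
# any joint saturated: no


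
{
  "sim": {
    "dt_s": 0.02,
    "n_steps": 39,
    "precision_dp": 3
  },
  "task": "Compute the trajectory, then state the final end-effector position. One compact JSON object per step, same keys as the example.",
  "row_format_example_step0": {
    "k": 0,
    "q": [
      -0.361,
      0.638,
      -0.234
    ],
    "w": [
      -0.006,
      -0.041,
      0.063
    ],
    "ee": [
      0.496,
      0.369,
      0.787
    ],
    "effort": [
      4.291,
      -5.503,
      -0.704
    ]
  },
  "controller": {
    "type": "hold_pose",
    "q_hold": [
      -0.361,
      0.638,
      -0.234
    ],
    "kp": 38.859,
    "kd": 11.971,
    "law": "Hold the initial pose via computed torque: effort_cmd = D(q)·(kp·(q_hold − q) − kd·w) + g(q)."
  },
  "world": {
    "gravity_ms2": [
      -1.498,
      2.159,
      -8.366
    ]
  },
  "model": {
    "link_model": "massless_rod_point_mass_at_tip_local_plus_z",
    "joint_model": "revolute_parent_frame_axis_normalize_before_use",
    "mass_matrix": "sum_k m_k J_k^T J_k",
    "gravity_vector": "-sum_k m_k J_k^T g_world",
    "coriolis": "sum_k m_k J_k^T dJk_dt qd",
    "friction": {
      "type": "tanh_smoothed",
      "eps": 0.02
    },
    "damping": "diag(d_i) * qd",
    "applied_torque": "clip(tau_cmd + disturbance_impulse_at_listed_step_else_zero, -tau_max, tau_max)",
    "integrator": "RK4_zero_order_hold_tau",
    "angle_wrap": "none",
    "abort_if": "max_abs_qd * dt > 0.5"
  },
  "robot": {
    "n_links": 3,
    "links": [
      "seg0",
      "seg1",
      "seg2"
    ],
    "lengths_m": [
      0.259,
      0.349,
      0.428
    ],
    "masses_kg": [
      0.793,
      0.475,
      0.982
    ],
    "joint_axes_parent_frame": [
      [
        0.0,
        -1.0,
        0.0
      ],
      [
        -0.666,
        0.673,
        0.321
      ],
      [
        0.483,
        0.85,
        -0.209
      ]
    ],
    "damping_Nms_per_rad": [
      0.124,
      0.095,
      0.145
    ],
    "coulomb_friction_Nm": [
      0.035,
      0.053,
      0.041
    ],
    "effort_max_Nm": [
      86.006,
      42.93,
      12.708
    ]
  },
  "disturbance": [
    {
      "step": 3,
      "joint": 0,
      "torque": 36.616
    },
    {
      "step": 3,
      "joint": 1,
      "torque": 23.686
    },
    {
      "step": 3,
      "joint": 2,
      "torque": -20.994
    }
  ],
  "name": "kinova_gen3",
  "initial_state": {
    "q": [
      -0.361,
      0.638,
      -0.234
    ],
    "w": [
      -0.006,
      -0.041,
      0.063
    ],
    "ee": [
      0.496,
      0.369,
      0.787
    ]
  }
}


{"k":1,"q":[-0.361,0.637,-0.233],"w":[-0.011,-0.03,0.029],"ee":[0.496,0.368,0.787],"effort":[4.262,-5.545,-0.673]}
{"k":2,"q":[-0.361,0.637,-0.233],"w":[-0.011,-0.021,0.011],"ee":[0.496,0.368,0.787],"effort":[4.237,-5.577,-0.651]}
{"k":3,"q":[-0.362,0.636,-0.233],"w":[-0.008,-0.013,0.005],"ee":[0.496,0.368,0.787],"effort":[40.832,18.084,-12.708]}
{"k":4,"q":[-0.335,0.66,-0.203],"w":[2.646,2.356,2.942],"ee":[0.491,0.377,0.784],"effort":[-4.944,-11.571,2.428]}
{"k":5,"q":[-0.29,0.701,-0.154],"w":[1.878,1.704,1.905],"ee":[0.48,0.392,0.779],"effort":[-3.456,-10.697,2.001]}
{"k":6,"q":[-0.258,0.73,-0.124],"w":[1.29,1.201,1.172],"ee":[0.472,0.403,0.775],"effort":[-2.194,-9.909,1.591]}
{"k":7,"q":[-0.237,0.75,-0.106],"w":[0.843,0.811,0.664],"ee":[0.465,0.411,0.771],"effort":[-1.133,-9.218,1.216]}
{"k":8,"q":[-0.224,0.763,-0.096],"w":[0.505,0.51,0.314],"ee":[0.46,0.416,0.769],"effort":[-0.246,-8.62,0.884]}
{"k":9,"q":[-0.216,0.771,-0.092],"w":[0.251,0.278,0.074],"ee":[0.457,0.42,0.768],"effort":[0.491,-8.108,0.596]}
{"k":10,"q":[-0.213,0.774,-0.092],"w":[0.071,0.102,-0.068],"ee":[0.455,0.421,0.767],"effort":[1.104,-7.671,0.341]}
{"k":11,"q":[-0.213,0.775,-0.094],"w":[-0.052,-0.027,-0.136],"ee":[0.454,0.422,0.768],"effort":[1.607,-7.306,0.118]}
{"k":12,"q":[-0.215,0.774,-0.097],"w":[-0.133,-0.117,-0.166],"ee":[0.454,0.422,0.768],"effort":[2.016,-7.021,-0.066]}
{"k":13,"q":[-0.218,0.771,-0.101],"w":[-0.192,-0.184,-0.183],"ee":[0.455,0.421,0.769],"effort":[2.356,-6.782,-0.217]}
{"k":14,"q":[-0.222,0.767,-0.105],"w":[-0.233,-0.233,-0.192],"ee":[0.456,0.419,0.769],"effort":[2.641,-6.584,-0.341]}
{"k":15,"q":[-0.227,0.762,-0.108],"w":[-0.261,-0.266,-0.195],"ee":[0.458,0.417,0.77],"effort":[2.879,-6.42,-0.441]}
{"k":16,"q":[-0.232,0.756,-0.112],"w":[-0.277,-0.287,-0.193],"ee":[0.46,0.415,0.771],"effort":[3.078,-6.285,-0.522]}
{"k":17,"q":[-0.238,0.75,-0.116],"w":[-0.286,-0.299,-0.189],"ee":[0.462,0.412,0.772],"effort":[3.246,-6.175,-0.587]}
{"k":18,"q":[-0.244,0.744,-0.12],"w":[-0.288,-0.304,-0.183],"ee":[0.464,0.41,0.773],"effort":[3.386,-6.085,-0.639]}
{"k":19,"q":[-0.249,0.738,-0.123],"w":[-0.286,-0.303,-0.176],"ee":[0.466,0.407,0.774],"effort":[3.504,-6.013,-0.68]}
{"k":20,"q":[-0.255,0.732,-0.127],"w":[-0.279,-0.297,-0.168],"ee":[0.468,0.405,0.775],"effort":[3.603,-5.956,-0.712]}
{"k":21,"q":[-0.261,0.726,-0.13],"w":[-0.271,-0.288,-0.16],"ee":[0.47,0.402,0.776],"effort":[3.686,-5.91,-0.736]}
{"k":22,"q":[-0.266,0.721,-0.133],"w":[-0.26,-0.277,-0.152],"ee":[0.473,0.4,0.777],"effort":[3.755,-5.875,-0.754]}
{"k":23,"q":[-0.271,0.715,-0.136],"w":[-0.248,-0.264,-0.145],"ee":[0.475,0.397,0.778],"effort":[3.813,-5.848,-0.767]}
{"k":24,"q":[-0.276,0.71,-0.139],"w":[-0.236,-0.25,-0.137],"ee":[0.476,0.395,0.778],"effort":[3.862,-5.827,-0.776]}
{"k":25,"q":[-0.28,0.705,-0.142],"w":[-0.223,-0.236,-0.13],"ee":[0.478,0.393,0.779],"effort":[3.902,-5.812,-0.782]}
{"k":26,"q":[-0.285,0.701,-0.144],"w":[-0.21,-0.221,-0.123],"ee":[0.48,0.391,0.78],"effort":[3.935,-5.801,-0.784]}
{"k":27,"q":[-0.289,0.696,-0.147],"w":[-0.197,-0.207,-0.116],"ee":[0.481,0.389,0.78],"effort":[3.963,-5.793,-0.785]}
{"k":28,"q":[-0.293,0.692,-0.149],"w":[-0.184,-0.192,-0.11],"ee":[0.483,0.387,0.781],"effort":[3.986,-5.788,-0.784]}
{"k":29,"q":[-0.296,0.689,-0.151],"w":[-0.172,-0.178,-0.104],"ee":[0.484,0.386,0.781],"effort":[4.004,-5.785,-0.782]}
{"k":30,"q":[-0.299,0.685,-0.153],"w":[-0.16,-0.165,-0.099],"ee":[0.486,0.384,0.782],"effort":[4.019,-5.783,-0.779]}
{"k":31,"q":[-0.303,0.682,-0.155],"w":[-0.149,-0.152,-0.094],"ee":[0.487,0.383,0.782],"effort":[4.031,-5.783,-0.775]}
{"k":32,"q":[-0.305,0.679,-0.157],"w":[-0.138,-0.14,-0.089],"ee":[0.488,0.382,0.782],"effort":[4.041,-5.783,-0.771]}
{"k":33,"q":[-0.308,0.676,-0.158],"w":[-0.128,-0.129,-0.084],"ee":[0.489,0.381,0.782],"effort":[4.048,-5.784,-0.766]}
{"k":34,"q":[-0.311,0.674,-0.16],"w":[-0.119,-0.118,-0.08],"ee":[0.49,0.379,0.783],"effort":[4.054,-5.786,-0.761]}
{"k":35,"q":[-0.313,0.672,-0.162],"w":[-0.11,-0.108,-0.076],"ee":[0.491,0.379,0.783],"effort":[4.058,-5.787,-0.756]}
{"k":36,"q":[-0.315,0.67,-0.163],"w":[-0.102,-0.099,-0.072],"ee":[0.491,0.378,0.783],"effort":[4.061,-5.789,-0.75]}
{"k":37,"q":[-0.317,0.668,-0.164],"w":[-0.094,-0.09,-0.068],"ee":[0.492,0.377,0.783],"effort":[4.063,-5.791,-0.745]}
{"k":38,"q":[-0.319,0.666,-0.166],"w":[-0.087,-0.083,-0.065],"ee":[0.493,0.376,0.783],"effort":[4.065,-5.793,-0.74]}
{"k":39,"q":[-0.32,0.664,-0.167],"w":[-0.08,-0.075,-0.062],"ee":[0.493,0.375,0.784]}
{"summary": "final ee position (m): 0.493 0.375 0.784"}


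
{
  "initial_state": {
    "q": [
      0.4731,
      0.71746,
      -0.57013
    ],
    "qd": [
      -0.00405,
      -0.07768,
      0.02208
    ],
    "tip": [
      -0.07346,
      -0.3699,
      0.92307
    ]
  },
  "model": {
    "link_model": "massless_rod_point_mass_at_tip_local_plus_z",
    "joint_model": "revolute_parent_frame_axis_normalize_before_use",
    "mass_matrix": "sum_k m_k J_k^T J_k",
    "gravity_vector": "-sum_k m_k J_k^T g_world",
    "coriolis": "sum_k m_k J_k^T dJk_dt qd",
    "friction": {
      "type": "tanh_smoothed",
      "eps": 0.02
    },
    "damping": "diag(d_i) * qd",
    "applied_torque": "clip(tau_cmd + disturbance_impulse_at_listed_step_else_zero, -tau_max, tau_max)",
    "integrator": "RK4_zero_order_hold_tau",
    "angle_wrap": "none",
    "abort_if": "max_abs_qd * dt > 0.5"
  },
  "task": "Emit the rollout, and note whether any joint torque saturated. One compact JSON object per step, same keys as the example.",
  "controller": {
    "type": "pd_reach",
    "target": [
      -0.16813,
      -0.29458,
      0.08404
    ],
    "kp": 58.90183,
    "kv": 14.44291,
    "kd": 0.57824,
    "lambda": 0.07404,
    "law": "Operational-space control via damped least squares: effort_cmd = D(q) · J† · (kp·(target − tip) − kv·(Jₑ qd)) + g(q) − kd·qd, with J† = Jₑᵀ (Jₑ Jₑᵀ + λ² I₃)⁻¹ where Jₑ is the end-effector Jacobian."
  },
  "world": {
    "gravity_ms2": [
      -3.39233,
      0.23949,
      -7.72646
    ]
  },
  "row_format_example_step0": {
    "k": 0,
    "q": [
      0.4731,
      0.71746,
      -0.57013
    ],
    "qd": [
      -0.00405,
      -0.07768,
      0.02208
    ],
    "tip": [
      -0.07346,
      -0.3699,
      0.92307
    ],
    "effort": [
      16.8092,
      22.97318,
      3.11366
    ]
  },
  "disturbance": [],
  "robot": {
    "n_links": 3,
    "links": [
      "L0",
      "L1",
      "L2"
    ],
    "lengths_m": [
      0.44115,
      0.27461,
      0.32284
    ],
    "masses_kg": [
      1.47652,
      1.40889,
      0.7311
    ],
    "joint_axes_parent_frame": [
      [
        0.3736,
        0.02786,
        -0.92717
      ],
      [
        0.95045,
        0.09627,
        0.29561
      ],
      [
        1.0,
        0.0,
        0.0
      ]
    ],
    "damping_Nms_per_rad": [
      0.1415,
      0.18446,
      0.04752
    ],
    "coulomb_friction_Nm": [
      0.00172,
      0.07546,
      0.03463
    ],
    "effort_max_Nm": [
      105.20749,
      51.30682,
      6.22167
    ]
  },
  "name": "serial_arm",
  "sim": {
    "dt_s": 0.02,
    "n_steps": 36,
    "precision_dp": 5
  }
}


{"k":1,"q":[0.47569,0.75048,-0.61873],"qd":[0.28728,3.31032,-4.75508],"tip":[-0.07439,-0.37078,0.91764],"effort":[11.65831,15.26627,4.43244]}
{"k":2,"q":[0.48571,0.8305,-0.72516],"qd":[0.72804,4.66926,-5.82754],"tip":[-0.07884,-0.37626,0.90202],"effort":[4.93064,8.61195,3.08677]}
{"k":3,"q":[0.50294,0.93058,-0.84151],"qd":[1.00524,5.33285,-5.77893],"tip":[-0.08733,-0.3872,0.87891],"effort":[-0.85526,3.52607,1.49929]}
{"k":4,"q":[0.52403,1.0407,-0.95287],"qd":[1.11505,5.67572,-5.34424],"tip":[-0.0986,-0.4018,0.85029],"effort":[-5.05534,0.00527,0.19468]}
{"k":5,"q":[0.5463,1.15584,-1.05436],"qd":[1.1226,5.83595,-4.79912],"tip":[-0.11123,-0.4181,0.81769],"effort":[-7.80521,-2.2789,-0.75905]}
{"k":6,"q":[0.56826,1.27303,-1.14492],"qd":[1.08283,5.8791,-4.25404],"tip":[-0.12411,-0.43454,0.78231],"effort":[-9.44889,-3.69589,-1.41639]}
{"k":7,"q":[0.58932,1.39028,-1.22494],"qd":[1.02827,5.84216,-3.74783],"tip":[-0.13648,-0.45003,0.74508],"effort":[-10.31547,-4.5397,-1.85467]}
{"k":8,"q":[0.60931,1.50622,-1.29532],"qd":[0.97473,5.74811,-3.28916],"tip":[-0.14782,-0.46388,0.70674],"effort":[-10.65897,-5.0134,-2.14188]}
{"k":9,"q":[0.62833,1.61987,-1.35698],"qd":[0.92822,5.61197,-2.87583],"tip":[-0.15786,-0.4757,0.66792],"effort":[-10.65863,-5.24782,-2.32899]}
{"k":10,"q":[0.64652,1.73047,-1.41079],"qd":[0.88983,5.44386,-2.50305],"tip":[-0.16646,-0.4853,0.62914],"effort":[-10.43565,-5.32437,-2.45095]}
{"k":11,"q":[0.66402,1.83748,-1.45751],"qd":[0.85843,5.2509,-2.16651],"tip":[-0.17357,-0.49266,0.59084],"effort":[-10.07073,-5.29312,-2.53032]}
{"k":12,"q":[0.68097,1.94043,-1.49783],"qd":[0.83213,5.03841,-1.8631],"tip":[-0.17922,-0.49784,0.5534],"effort":[-9.6179,-5.18502,-2.5808]}
{"k":13,"q":[0.69742,2.03899,-1.53241],"qd":[0.80905,4.81072,-1.59082],"tip":[-0.18346,-0.50098,0.51714],"effort":[-9.11436,-5.01978,-2.61034]}
{"k":14,"q":[0.71344,2.13289,-1.56184],"qd":[0.78758,4.57165,-1.34829],"tip":[-0.18639,-0.50225,0.48233],"effort":[-8.58688,-4.81055,-2.62326]}
{"k":15,"q":[0.72904,2.22193,-1.58671],"qd":[0.76661,4.32478,-1.13443],"tip":[-0.18813,-0.50186,0.44919],"effort":[-8.05567,-4.56684,-2.6219]}
{"k":16,"q":[0.74423,2.30599,-1.60757],"qd":[0.74547,4.07361,-0.94811],"tip":[-0.18879,-0.50003,0.41787],"effort":[-7.5366,-4.29608,-2.60761]}
{"k":17,"q":[0.75898,2.38502,-1.62498],"qd":[0.72391,3.82152,-0.788],"tip":[-0.18852,-0.49698,0.3885],"effort":[-7.04212,-4.0046,-2.58144]}
{"k":18,"q":[0.77331,2.45904,-1.63943],"qd":[0.70202,3.57172,-0.65244],"tip":[-0.18746,-0.49293,0.36113],"effort":[-6.58171,-3.69807,-2.54449]}
{"k":19,"q":[0.7872,2.5281,-1.65139],"qd":[0.68011,3.32715,-0.53949],"tip":[-0.18575,-0.48809,0.3358],"effort":[-6.16203,-3.38169,-2.49804]}
{"k":20,"q":[0.80065,2.59236,-1.66129],"qd":[0.65861,3.0904,-0.44695],"tip":[-0.18354,-0.48266,0.31249],"effort":[-5.78706,-3.06029,-2.44364]}
{"k":21,"q":[0.81367,2.65197,-1.66953],"qd":[0.63798,2.8636,-0.37248],"tip":[-0.18096,-0.4768,0.29114],"effort":[-5.45833,-2.73822,-2.38297]}
{"k":22,"q":[0.8263,2.70717,-1.67642],"qd":[0.61862,2.6484,-0.31366],"tip":[-0.17814,-0.47067,0.27168],"effort":[-5.17531,-2.41938,-2.31778]}
{"k":23,"q":[0.83855,2.75818,-1.68228],"qd":[0.60083,2.44593,-0.26812],"tip":[-0.17518,-0.46439,0.25399],"effort":[-4.9358,-2.10708,-2.24979]}
{"k":24,"q":[0.85046,2.80527,-1.68733],"qd":[0.58479,2.25687,-0.23364],"tip":[-0.1722,-0.45806,0.23797],"effort":[-4.73644,-1.80405,-2.1806]}
{"k":25,"q":[0.86206,2.84872,-1.69178],"qd":[0.57054,2.08143,-0.20816],"tip":[-0.16926,-0.45178,0.22349],"effort":[-4.57316,-1.51243,-2.11157]}
{"k":26,"q":[0.87339,2.88879,-1.69579],"qd":[0.558,1.9195,-0.18986],"tip":[-0.16643,-0.44559,0.21041],"effort":[-4.44155,-1.23377,-2.04388]}
{"k":27,"q":[0.88448,2.92574,-1.69949],"qd":[0.54701,1.77066,-0.17717],"tip":[-0.16377,-0.43955,0.19862],"effort":[-4.33716,-0.96911,-1.97843]}
{"k":28,"q":[0.89536,2.95985,-1.70297],"qd":[0.53735,1.63431,-0.16876],"tip":[-0.1613,-0.43369,0.18798],"effort":[-4.25577,-0.71905,-1.9159]}
{"k":29,"q":[0.90606,2.99133,-1.70632],"qd":[0.52874,1.5097,-0.16354],"tip":[-0.15905,-0.42803,0.17839],"effort":[-4.1935,-0.48377,-1.85674]}
{"k":30,"q":[0.91659,3.02044,-1.70958],"qd":[0.52093,1.396,-0.16063],"tip":[-0.15703,-0.42259,0.16973],"effort":[-4.14689,-0.26319,-1.80123]}
{"k":31,"q":[0.92697,3.04736,-1.71281],"qd":[0.51365,1.29236,-0.15934],"tip":[-0.15526,-0.41738,0.16192],"effort":[-4.11294,-0.05698,-1.74949]}
{"k":32,"q":[0.9372,3.07231,-1.71601],"qd":[0.50667,1.19793,-0.15914],"tip":[-0.15371,-0.41239,0.15485],"effort":[-4.0891,0.13536,-1.70153]}
{"k":33,"q":[0.94729,3.09544,-1.71922],"qd":[0.49979,1.11189,-0.15961],"tip":[-0.1524,-0.40762,0.14845],"effort":[-4.07323,0.31445,-1.65727]}
{"k":34,"q":[0.95724,3.11693,-1.72244],"qd":[0.49285,1.03347,-0.16045],"tip":[-0.1513,-0.40307,0.14265],"effort":[-4.06358,0.48099,-1.61658]}
{"k":35,"q":[0.96705,3.13692,-1.72567],"qd":[0.48571,0.96194,-0.16144],"tip":[-0.1504,-0.39873,0.13738],"effort":[-4.05871,0.63569,-1.57926]}
{"k":36,"q":[0.97671,3.15554,-1.72893],"qd":[0.4783,0.89664,-0.16243],"tip":[-0.1497,-0.3946,0.1326]}
{"summary": "any joint saturated: no"}


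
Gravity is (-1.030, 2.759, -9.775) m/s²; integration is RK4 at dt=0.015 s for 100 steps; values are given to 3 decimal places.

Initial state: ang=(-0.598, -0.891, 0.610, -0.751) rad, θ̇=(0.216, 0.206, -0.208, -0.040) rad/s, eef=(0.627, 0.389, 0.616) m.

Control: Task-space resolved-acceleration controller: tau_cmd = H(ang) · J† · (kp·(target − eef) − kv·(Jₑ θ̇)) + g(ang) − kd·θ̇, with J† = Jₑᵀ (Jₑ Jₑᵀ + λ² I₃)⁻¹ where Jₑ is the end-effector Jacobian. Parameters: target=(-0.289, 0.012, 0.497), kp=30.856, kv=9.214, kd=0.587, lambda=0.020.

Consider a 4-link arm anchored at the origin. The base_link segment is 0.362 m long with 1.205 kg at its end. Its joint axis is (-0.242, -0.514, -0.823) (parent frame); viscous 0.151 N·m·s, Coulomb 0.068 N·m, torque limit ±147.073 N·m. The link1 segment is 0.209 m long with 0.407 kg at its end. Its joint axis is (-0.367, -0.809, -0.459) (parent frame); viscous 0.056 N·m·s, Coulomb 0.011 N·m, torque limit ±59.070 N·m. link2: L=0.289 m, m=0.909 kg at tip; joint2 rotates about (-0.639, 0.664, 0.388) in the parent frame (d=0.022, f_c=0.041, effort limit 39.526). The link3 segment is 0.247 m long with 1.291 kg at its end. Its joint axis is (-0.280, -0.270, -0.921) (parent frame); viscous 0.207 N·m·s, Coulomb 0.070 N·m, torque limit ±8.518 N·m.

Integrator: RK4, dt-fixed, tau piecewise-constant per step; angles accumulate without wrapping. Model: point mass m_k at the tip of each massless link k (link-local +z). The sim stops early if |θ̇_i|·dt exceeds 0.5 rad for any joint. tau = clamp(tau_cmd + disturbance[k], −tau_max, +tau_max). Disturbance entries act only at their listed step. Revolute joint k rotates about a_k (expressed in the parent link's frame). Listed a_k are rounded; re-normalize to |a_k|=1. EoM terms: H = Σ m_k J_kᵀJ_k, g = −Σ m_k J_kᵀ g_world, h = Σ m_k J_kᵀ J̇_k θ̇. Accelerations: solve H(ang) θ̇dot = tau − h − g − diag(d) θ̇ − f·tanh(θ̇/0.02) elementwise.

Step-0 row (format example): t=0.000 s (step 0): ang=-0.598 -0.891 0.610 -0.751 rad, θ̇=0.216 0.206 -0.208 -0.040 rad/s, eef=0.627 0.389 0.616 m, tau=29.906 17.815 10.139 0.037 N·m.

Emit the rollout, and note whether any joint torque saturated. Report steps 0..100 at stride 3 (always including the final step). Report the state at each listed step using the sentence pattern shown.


t=0.045 s (step 3): ang=-0.450 -0.956 0.670 -0.775 rad, θ̇=5.599 -2.522 2.530 -0.777 rad/s, eef=0.605 0.373 0.620 m, tau=18.231 14.956 3.747 0.719 N·m.
t=0.090 s (step 6): ang=-0.146 -1.075 0.808 -0.833 rad, θ̇=7.639 -2.422 3.376 -2.165 rad/s, eef=0.551 0.347 0.629 m, tau=11.111 10.680 0.061 1.532 N·m.
t=0.135 s (step 9): ang=0.225 -1.170 0.965 -0.895 rad, θ̇=8.809 -1.783 3.555 0.113 rad/s, eef=0.484 0.321 0.647 m, tau=6.778 6.848 -2.073 0.063 N·m.
t=0.180 s (step 12): ang=0.634 -1.198 1.103 -0.978 rad, θ̇=9.329 0.798 2.374 -4.908 rad/s, eef=0.414 0.296 0.672 m, tau=3.771 3.673 -3.328 3.110 N·m.
t=0.225 s (step 15): ang=1.075 -1.157 1.202 -1.035 rad, θ̇=10.268 0.610 2.150 3.831 rad/s, eef=0.345 0.273 0.701 m, tau=1.898 1.398 -3.008 -2.466 N·m.
t=0.270 s (step 18): ang=1.536 -1.083 1.237 -1.148 rad, θ̇=10.023 2.699 -1.126 -12.564 rad/s, eef=0.270 0.252 0.732 m, tau=-3.836 -1.610 -1.586 7.383 N·m.
t=0.315 s (step 21): ang=1.990 -1.086 1.215 -1.217 rad, θ̇=10.000 -3.442 1.171 16.234 rad/s, eef=0.184 0.243 0.760 m, tau=-4.076 -2.428 1.889 -8.518 N·m.
t=0.360 s (step 24): ang=2.389 -1.196 1.141 -1.314 rad, θ̇=7.776 -2.137 -4.310 -18.615 rad/s, eef=0.095 0.249 0.773 m, tau=-11.525 -4.272 4.656 8.518 N·m.
t=0.405 s (step 27): ang=2.703 -1.407 1.068 -1.161 rad, θ̇=6.160 -6.990 0.412 21.716 rad/s, eef=0.011 0.260 0.777 m, tau=-6.927 -4.424 7.334 -8.518 N·m.
t=0.450 s (step 30): ang=2.925 -1.615 0.973 -1.094 rad, θ̇=3.921 -2.680 -3.905 -14.167 rad/s, eef=-0.062 0.263 0.766 m, tau=-9.156 -3.646 7.711 7.546 N·m.
t=0.495 s (step 33): ang=3.082 -1.812 0.885 -0.956 rad, θ̇=2.999 -5.799 -0.510 17.661 rad/s, eef=-0.124 0.257 0.750 m, tau=-6.721 -5.727 8.699 -8.518 N·m.
t=0.540 s (step 36): ang=3.196 -1.977 0.791 -0.915 rad, θ̇=2.233 -1.908 -3.366 -13.682 rad/s, eef=-0.175 0.241 0.729 m, tau=-6.822 -2.730 8.458 7.429 N·m.
t=0.585 s (step 39): ang=3.284 -2.134 0.706 -0.793 rad, θ̇=1.567 -4.826 -0.761 17.589 rad/s, eef=-0.219 0.220 0.707 m, tau=-6.015 -6.468 9.582 -8.518 N·m.
t=0.630 s (step 42): ang=3.356 -2.266 0.619 -0.751 rad, θ̇=1.738 -1.397 -2.836 -13.902 rad/s, eef=-0.255 0.193 0.683 m, tau=-5.253 -1.767 9.222 7.743 N·m.
t=0.675 s (step 45): ang=3.414 -2.395 0.540 -0.619 rad, θ̇=0.714 -4.071 -1.074 18.258 rad/s, eef=-0.286 0.166 0.659 m, tau=-5.552 -7.373 10.737 -8.518 N·m.
t=0.720 s (step 48): ang=3.468 -2.505 0.460 -0.568 rad, θ̇=1.772 -1.081 -2.239 -14.443 rad/s, eef=-0.309 0.136 0.634 m, tau=-4.230 -1.233 10.146 8.236 N·m.
t=0.765 s (step 51): ang=3.513 -2.615 0.384 -0.411 rad, θ̇=0.090 -3.573 -1.572 19.932 rad/s, eef=-0.331 0.109 0.609 m, tau=-5.577 -8.862 12.243 -8.518 N·m.
t=0.810 s (step 54): ang=3.562 -2.710 0.307 -0.352 rad, θ̇=2.145 -0.914 -1.591 -15.650 rad/s, eef=-0.347 0.082 0.583 m, tau=-3.618 -1.401 11.433 8.518 N·m.
t=0.855 s (step 57): ang=3.607 -2.807 0.229 -0.205 rad, θ̇=-0.175 -3.151 -2.276 20.236 rad/s, eef=-0.363 0.058 0.555 m, tau=-6.303 -10.726 14.282 -8.518 N·m.
t=0.900 s (step 60): ang=3.663 -2.890 0.152 -0.193 rad, θ̇=2.617 -0.748 -1.131 -17.585 rad/s, eef=-0.375 0.034 0.526 m, tau=-3.525 -3.025 13.489 8.518 N·m.
t=0.945 s (step 63): ang=3.720 -2.978 0.067 -0.074 rad, θ̇=0.036 -3.026 -2.870 20.451 rad/s, eef=-0.388 0.016 0.494 m, tau=-7.992 -13.354 16.899 -8.518 N·m.
t=0.990 s (step 66): ang=3.793 -3.057 -0.014 -0.093 rad, θ̇=2.956 -0.580 -0.858 -18.723 rad/s, eef=-0.398 -0.002 0.459 m, tau=-4.061 -6.319 16.034 8.518 N·m.
t=1.035 s (step 69): ang=3.858 -3.137 -0.104 0.014 rad, θ̇=0.116 -2.794 -3.320 20.580 rad/s, eef=-0.409 -0.014 0.423 m, tau=-10.895 -15.973 19.124 -8.518 N·m.
t=1.080 s (step 72): ang=3.910 -3.185 -0.186 -0.019 rad, θ̇=1.940 0.527 -0.510 -19.288 rad/s, eef=-0.417 -0.025 0.386 m, tau=-6.119 -9.395 17.701 8.518 N·m.
t=1.125 s (step 75): ang=3.924 -3.215 -0.274 0.072 rad, θ̇=-0.985 -1.766 -3.514 20.272 rad/s, eef=-0.424 -0.029 0.349 m, tau=-11.783 -18.893 20.489 -8.518 N·m.
t=1.170 s (step 78): ang=3.936 -3.223 -0.346 0.017 rad, θ̇=1.391 1.172 0.038 -19.775 rad/s, eef=-0.428 -0.034 0.313 m, tau=-6.740 -12.835 18.596 8.518 N·m.
t=1.215 s (step 81): ang=3.952 -3.247 -0.422 0.092 rad, θ̇=-0.449 -2.080 -3.427 20.027 rad/s, eef=-0.431 -0.034 0.280 m, tau=-12.169 -20.741 21.055 -8.518 N·m.
t=1.260 s (step 84): ang=3.987 -3.268 -0.479 0.036 rad, θ̇=1.799 1.013 0.587 -19.628 rad/s, eef=-0.431 -0.034 0.250 m, tau=-7.787 -14.863 18.433 8.518 N·m.
t=1.305 s (step 87): ang=4.016 -3.299 -0.540 0.112 rad, θ̇=-0.311 -2.195 -3.280 20.009 rad/s, eef=-0.431 -0.031 0.224 m, tau=-12.316 -21.386 20.572 -8.518 N·m.
t=1.350 s (step 90): ang=4.044 -3.314 -0.582 0.062 rad, θ̇=1.403 1.314 1.072 -19.436 rad/s, eef=-0.429 -0.031 0.202 m, tau=-8.311 -15.949 17.621 8.518 N·m.
t=1.395 s (step 93): ang=4.058 -3.335 -0.631 0.134 rad, θ̇=-0.570 -2.083 -3.160 19.727 rad/s, eef=-0.426 -0.029 0.183 m, tau=-11.589 -21.301 19.848 -8.518 N·m.
t=1.440 s (step 96): ang=4.074 -3.344 -0.661 0.079 rad, θ̇=1.144 1.490 1.462 -19.406 rad/s, eef=-0.423 -0.031 0.167 m, tau=-8.036 -16.388 16.810 8.518 N·m.
t=1.485 s (step 99): ang=4.082 -3.363 -0.699 0.142 rad, θ̇=-0.616 -2.123 -3.031 19.418 rad/s, eef=-0.420 -0.030 0.155 m, tau=-10.855 -20.709 19.123 -8.518 N·m.
t=1.500 s (step 100): ang=4.088 -3.362 -0.701 0.083 rad, θ̇=1.030 1.553 1.649 -19.353 rad/s, eef=-0.419 -0.032 0.151 m.
any joint saturated: yes


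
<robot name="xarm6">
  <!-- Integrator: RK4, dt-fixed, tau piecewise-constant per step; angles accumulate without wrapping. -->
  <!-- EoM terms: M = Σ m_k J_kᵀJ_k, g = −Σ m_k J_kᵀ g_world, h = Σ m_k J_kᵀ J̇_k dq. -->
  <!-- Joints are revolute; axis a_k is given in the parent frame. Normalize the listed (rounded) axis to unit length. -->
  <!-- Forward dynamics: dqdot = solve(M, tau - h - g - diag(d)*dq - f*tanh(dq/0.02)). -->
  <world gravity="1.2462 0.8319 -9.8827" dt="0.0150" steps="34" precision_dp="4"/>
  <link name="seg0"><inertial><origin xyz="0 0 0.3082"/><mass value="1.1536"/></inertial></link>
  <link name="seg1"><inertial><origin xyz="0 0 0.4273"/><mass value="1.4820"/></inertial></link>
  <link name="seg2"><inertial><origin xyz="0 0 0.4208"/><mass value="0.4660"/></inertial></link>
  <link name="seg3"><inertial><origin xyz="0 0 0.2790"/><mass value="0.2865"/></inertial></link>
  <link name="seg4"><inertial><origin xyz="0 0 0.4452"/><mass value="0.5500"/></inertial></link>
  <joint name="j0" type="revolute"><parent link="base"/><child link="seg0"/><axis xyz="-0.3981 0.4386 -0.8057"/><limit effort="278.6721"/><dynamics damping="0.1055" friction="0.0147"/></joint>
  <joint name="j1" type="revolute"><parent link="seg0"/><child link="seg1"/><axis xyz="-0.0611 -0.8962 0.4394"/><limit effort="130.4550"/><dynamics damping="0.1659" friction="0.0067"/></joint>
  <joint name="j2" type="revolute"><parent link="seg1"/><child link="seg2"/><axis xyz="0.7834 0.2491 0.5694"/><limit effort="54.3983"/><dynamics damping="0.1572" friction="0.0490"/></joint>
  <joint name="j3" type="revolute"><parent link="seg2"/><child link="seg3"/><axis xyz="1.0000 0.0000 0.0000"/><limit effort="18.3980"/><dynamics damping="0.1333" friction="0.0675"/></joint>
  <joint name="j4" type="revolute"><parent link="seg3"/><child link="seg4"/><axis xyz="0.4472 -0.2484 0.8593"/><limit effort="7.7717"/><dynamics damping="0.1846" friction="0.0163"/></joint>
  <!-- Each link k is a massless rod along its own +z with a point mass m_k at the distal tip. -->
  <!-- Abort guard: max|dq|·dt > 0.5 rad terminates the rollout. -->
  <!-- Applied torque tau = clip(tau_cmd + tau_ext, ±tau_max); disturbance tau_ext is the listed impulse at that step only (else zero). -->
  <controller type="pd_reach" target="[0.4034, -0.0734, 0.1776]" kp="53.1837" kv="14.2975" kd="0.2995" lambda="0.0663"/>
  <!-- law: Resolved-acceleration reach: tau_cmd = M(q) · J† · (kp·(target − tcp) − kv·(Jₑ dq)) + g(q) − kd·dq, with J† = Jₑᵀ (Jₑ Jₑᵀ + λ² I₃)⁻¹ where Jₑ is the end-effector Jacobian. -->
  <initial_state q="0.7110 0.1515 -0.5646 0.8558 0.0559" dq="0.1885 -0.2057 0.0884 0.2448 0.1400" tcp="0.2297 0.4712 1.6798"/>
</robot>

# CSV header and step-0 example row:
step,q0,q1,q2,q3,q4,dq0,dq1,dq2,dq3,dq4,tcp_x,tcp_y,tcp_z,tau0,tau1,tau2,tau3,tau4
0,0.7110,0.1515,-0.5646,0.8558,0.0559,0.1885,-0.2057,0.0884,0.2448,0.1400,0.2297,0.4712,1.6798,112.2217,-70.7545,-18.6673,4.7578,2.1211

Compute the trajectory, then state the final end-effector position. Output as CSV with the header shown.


step,q0,q1,q2,q3,q4,dq0,dq1,dq2,dq3,dq4,tcp_x,tcp_y,tcp_z,tau0,tau1,tau2,tau3,tau4
1,0.7280,0.1495,-0.5703,0.8878,0.0666,2.0959,-0.0409,-0.7813,3.9348,1.2812,0.2349,0.4649,1.6709,82.8304,-53.9501,-12.6571,3.5074,1.5350
2,0.7711,0.1510,-0.5833,0.9631,0.0933,3.6689,0.2773,-0.8608,6.0145,2.2446,0.2419,0.4542,1.6469,55.1430,-38.2736,-6.7257,3.5847,1.2603
3,0.8353,0.1582,-0.5934,1.0618,0.1282,4.8981,0.7032,-0.4334,7.0457,2.4525,0.2511,0.4408,1.6109,31.5029,-24.8465,-1.7361,3.8959,1.2233
4,0.9156,0.1722,-0.5948,1.1692,0.1659,5.7994,1.1667,0.2673,7.2450,2.5815,0.2623,0.4256,1.5653,13.1332,-14.6567,1.9732,3.9262,1.0850
5,1.0071,0.1930,-0.5854,1.2768,0.2029,6.3990,1.6125,0.9877,7.0651,2.4088,0.2750,0.4093,1.5127,-0.7291,-7.2397,4.5099,3.5338,0.9121
6,1.1057,0.2202,-0.5656,1.3793,0.2383,6.7469,2.0142,1.6377,6.6124,2.3261,0.2886,0.3923,1.4552,-10.8411,-2.1694,6.0586,2.7772,0.6087
7,1.2080,0.2530,-0.5372,1.4748,0.2713,6.8813,2.3520,2.1267,6.1152,2.1123,0.3025,0.3747,1.3947,-18.2302,1.3025,6.8652,1.7720,0.2936
8,1.3109,0.2902,-0.5028,1.5624,0.3020,6.8441,2.6167,2.4434,5.5883,1.9905,0.3164,0.3567,1.3326,-23.5134,3.5689,7.1437,0.6397,-0.0701
9,1.4123,0.3309,-0.4650,1.6427,0.3302,6.6720,2.8057,2.5793,5.1306,1.8015,0.3299,0.3385,1.2702,-27.2438,5.0416,7.0678,-0.5207,-0.4004
10,1.5104,0.3739,-0.4264,1.7164,0.3564,6.4033,2.9248,2.5681,4.7154,1.6837,0.3427,0.3201,1.2083,-29.7304,5.8976,6.7756,-1.6360,-0.7255
11,1.6039,0.4182,-0.3888,1.7844,0.3805,6.0694,2.9819,2.4375,4.3794,1.5286,0.3546,0.3016,1.1477,-31.2377,6.3167,6.3646,-2.6579,-0.9984
12,1.6921,0.4630,-0.3537,1.8478,0.4028,5.6991,2.9894,2.2308,4.0843,1.4300,0.3654,0.2832,1.0889,-31.9386,6.3779,5.9070,-3.5591,-1.2458
13,1.7747,0.5076,-0.3222,1.9071,0.4235,5.3130,2.9574,1.9769,3.8436,1.3102,0.3751,0.2650,1.0322,-31.9900,6.1784,5.4442,-4.3277,-1.4412
14,1.8515,0.5515,-0.2946,1.9630,0.4427,4.9280,2.8967,1.7061,3.6256,1.2331,0.3836,0.2472,0.9780,-31.5288,5.7786,5.0047,-4.9640,-1.6082
15,1.9226,0.5944,-0.2710,2.0159,0.4607,4.5542,2.8149,1.4351,3.4386,1.1414,0.3909,0.2298,0.9264,-30.6727,5.2482,4.5979,-5.4745,-1.7312
16,1.9882,0.6359,-0.2515,2.0660,0.4776,4.1994,2.7192,1.1788,3.2609,1.0797,0.3970,0.2130,0.8775,-29.5409,4.6393,4.2303,-5.8713,-1.8296
17,2.0487,0.6759,-0.2356,2.1137,0.4934,3.8673,2.6142,0.9435,3.1000,1.0063,0.4021,0.1968,0.8312,-28.2191,3.9977,3.8985,-6.1673,-1.8944
18,2.1044,0.7143,-0.2230,2.1589,0.5083,3.5603,2.5043,0.7343,2.9424,0.9531,0.4061,0.1812,0.7876,-26.7987,3.3589,3.6019,-6.3769,-1.9408
19,2.1557,0.7510,-0.2134,2.2018,0.5223,3.2789,2.3924,0.5513,2.7946,0.8908,0.4092,0.1662,0.7466,-25.3303,2.7441,3.3345,-6.5131,-1.9632
20,2.2029,0.7861,-0.2064,2.2426,0.5355,3.0228,2.2811,0.3946,2.6482,0.8424,0.4115,0.1520,0.7081,-23.8734,2.1714,3.0945,-6.5890,-1.9734
21,2.2465,0.8195,-0.2015,2.2812,0.5478,2.7909,2.1718,0.2618,2.5088,0.7875,0.4131,0.1383,0.6721,-22.4492,1.6450,2.8773,-6.6151,-1.9677
22,2.2868,0.8513,-0.1984,2.3178,0.5595,2.5820,2.0658,0.1507,2.3711,0.7426,0.4142,0.1254,0.6383,-21.0918,1.1722,2.6814,-6.6016,-1.9545
23,2.3242,0.8815,-0.1968,2.3523,0.5704,2.3942,1.9638,0.0582,2.2393,0.6937,0.4147,0.1130,0.6068,-19.8038,0.7489,2.5033,-6.5565,-1.9316
24,2.3588,0.9102,-0.1965,2.3849,0.5806,2.2273,1.8682,-0.0135,2.1083,0.6525,0.4149,0.1014,0.5773,-18.6182,0.3961,2.3338,-6.4867,-1.9049
25,2.3911,0.9376,-0.1971,2.4155,0.5901,2.0823,1.7833,-0.0570,1.9780,0.6062,0.4147,0.0902,0.5498,-17.5533,0.1414,2.1540,-6.3968,-1.8719
26,2.4214,0.9638,-0.1982,2.4442,0.5990,1.9527,1.7038,-0.0937,1.8530,0.5660,0.4143,0.0796,0.5242,-16.5650,-0.0848,1.9951,-6.2947,-1.8378
27,2.4498,0.9888,-0.1999,2.4710,0.6073,1.8368,1.6289,-0.1266,1.7354,0.5263,0.4137,0.0696,0.5003,-15.6449,-0.2875,1.8553,-6.1837,-1.8015
28,2.4766,1.0127,-0.2020,2.4962,0.6150,1.7333,1.5584,-0.1570,1.6237,0.4913,0.4129,0.0601,0.4780,-14.8005,-0.4612,1.7317,-6.0667,-1.7652
29,2.5019,1.0356,-0.2046,2.5198,0.6222,1.6408,1.4920,-0.1861,1.5188,0.4572,0.4121,0.0511,0.4573,-14.0272,-0.6059,1.6214,-5.9459,-1.7282
30,2.5259,1.0575,-0.2076,2.5418,0.6289,1.5582,1.4295,-0.2147,1.4198,0.4269,0.4111,0.0426,0.4381,-13.3302,-0.7175,1.5225,-5.8232,-1.6918
31,2.5488,1.0785,-0.2110,2.5624,0.6351,1.4846,1.3709,-0.2437,1.3271,0.3975,0.4101,0.0346,0.4201,-12.7055,-0.7964,1.4329,-5.6998,-1.6554
32,2.5705,1.0987,-0.2149,2.5816,0.6409,1.4189,1.3162,-0.2736,1.2401,0.3711,0.4091,0.0271,0.4034,-12.1563,-0.8398,1.3518,-5.5771,-1.6201
33,2.5914,1.1181,-0.2193,2.5996,0.6463,1.3601,1.2654,-0.3048,1.1592,0.3458,0.4081,0.0200,0.3879,-11.6791,-0.8487,1.2778,-5.4558,-1.5853
34,2.6114,1.1367,-0.2241,2.6164,0.6514,1.3074,1.2188,-0.3376,1.0838,0.3229,0.4071,0.0134,0.3734,,,,,
# final tcp position (m): 0.4071 0.0134 0.3734


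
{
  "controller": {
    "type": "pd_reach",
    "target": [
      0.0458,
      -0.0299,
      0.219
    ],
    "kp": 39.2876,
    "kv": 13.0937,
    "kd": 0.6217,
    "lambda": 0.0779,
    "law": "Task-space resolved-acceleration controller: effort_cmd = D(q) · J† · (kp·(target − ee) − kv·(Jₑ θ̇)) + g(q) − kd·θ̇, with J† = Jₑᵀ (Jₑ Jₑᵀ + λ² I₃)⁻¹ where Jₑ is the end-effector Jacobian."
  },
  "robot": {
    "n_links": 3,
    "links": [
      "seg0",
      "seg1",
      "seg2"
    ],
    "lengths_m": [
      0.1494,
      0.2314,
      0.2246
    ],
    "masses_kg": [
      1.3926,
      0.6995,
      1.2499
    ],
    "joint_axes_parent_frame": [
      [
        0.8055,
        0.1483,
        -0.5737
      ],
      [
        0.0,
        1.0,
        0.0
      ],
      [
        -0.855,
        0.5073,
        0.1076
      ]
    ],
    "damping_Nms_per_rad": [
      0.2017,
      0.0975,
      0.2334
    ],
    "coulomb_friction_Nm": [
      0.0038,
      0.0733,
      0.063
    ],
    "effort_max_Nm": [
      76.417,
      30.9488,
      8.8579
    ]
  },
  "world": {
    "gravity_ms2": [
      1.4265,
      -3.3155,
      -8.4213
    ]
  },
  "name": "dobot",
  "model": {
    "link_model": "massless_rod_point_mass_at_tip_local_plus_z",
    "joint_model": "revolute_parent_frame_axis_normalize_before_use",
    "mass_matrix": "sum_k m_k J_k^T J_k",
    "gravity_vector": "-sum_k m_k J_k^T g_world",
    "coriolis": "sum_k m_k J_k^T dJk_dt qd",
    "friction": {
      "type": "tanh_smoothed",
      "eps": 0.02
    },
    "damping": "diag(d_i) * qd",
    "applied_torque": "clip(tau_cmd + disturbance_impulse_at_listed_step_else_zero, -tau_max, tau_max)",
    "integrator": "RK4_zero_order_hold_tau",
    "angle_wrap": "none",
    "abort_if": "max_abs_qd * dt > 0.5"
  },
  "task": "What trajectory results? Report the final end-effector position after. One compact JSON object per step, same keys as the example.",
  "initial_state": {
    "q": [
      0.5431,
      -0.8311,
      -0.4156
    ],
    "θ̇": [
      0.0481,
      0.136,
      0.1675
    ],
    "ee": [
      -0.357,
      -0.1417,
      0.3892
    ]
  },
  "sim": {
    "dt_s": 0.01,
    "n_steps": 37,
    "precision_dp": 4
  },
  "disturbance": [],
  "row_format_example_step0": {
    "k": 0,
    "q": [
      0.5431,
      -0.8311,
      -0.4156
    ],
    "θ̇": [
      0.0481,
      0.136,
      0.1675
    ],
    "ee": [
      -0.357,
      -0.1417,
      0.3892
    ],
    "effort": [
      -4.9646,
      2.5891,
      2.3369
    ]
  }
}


{"k":1,"q":[0.5406,-0.829,-0.416],"\u03b8\u0307":[-0.5372,0.2702,-0.2303],"ee":[-0.3564,-0.1419,0.3899],"effort":[-4.5865,2.4433,2.5684]}
{"k":2,"q":[0.5332,-0.826,-0.4193],"\u03b8\u0307":[-0.927,0.3438,-0.4278],"ee":[-0.3557,-0.1421,0.3905],"effort":[-4.3061,2.3829,2.6354]}
{"k":3,"q":[0.5226,-0.8223,-0.4241],"\u03b8\u0307":[-1.2,0.3867,-0.5275],"ee":[-0.3548,-0.1421,0.3913],"effort":[-4.0905,2.3703,2.6285]}
{"k":4,"q":[0.5096,-0.8183,-0.4296],"\u03b8\u0307":[-1.3982,0.4136,-0.578],"ee":[-0.3538,-0.142,0.3922],"effort":[-3.9201,2.3854,2.5888]}
{"k":5,"q":[0.4948,-0.8141,-0.4355],"\u03b8\u0307":[-1.5467,0.4325,-0.605],"ee":[-0.3528,-0.1417,0.3931],"effort":[-3.7821,2.4163,2.5373]}
{"k":6,"q":[0.4788,-0.8097,-0.4417],"\u03b8\u0307":[-1.661,0.4477,-0.6221],"ee":[-0.3516,-0.1413,0.3942],"effort":[-3.6683,2.4565,2.4843]}
{"k":7,"q":[0.4617,-0.8051,-0.448],"\u03b8\u0307":[-1.7506,0.4613,-0.6362],"ee":[-0.3504,-0.1408,0.3954],"effort":[-3.5729,2.5019,2.4344]}
{"k":8,"q":[0.4439,-0.8004,-0.4544],"\u03b8\u0307":[-1.822,0.4744,-0.6507],"ee":[-0.3492,-0.1402,0.3966],"effort":[-3.4917,2.5503,2.3893]}
{"k":9,"q":[0.4254,-0.7956,-0.461],"\u03b8\u0307":[-1.8793,0.4874,-0.667],"ee":[-0.3478,-0.1395,0.3979],"effort":[-3.4217,2.6001,2.3494]}
{"k":10,"q":[0.4063,-0.7907,-0.4678],"\u03b8\u0307":[-1.9257,0.5005,-0.6857],"ee":[-0.3465,-0.1387,0.3992],"effort":[-3.3604,2.6506,2.3143]}
{"k":11,"q":[0.3869,-0.7856,-0.4747],"\u03b8\u0307":[-1.9633,0.5137,-0.7069],"ee":[-0.3451,-0.1379,0.4006],"effort":[-3.3059,2.701,2.2834]}
{"k":12,"q":[0.3671,-0.7804,-0.4819],"\u03b8\u0307":[-1.9939,0.527,-0.7302],"ee":[-0.3436,-0.137,0.402],"effort":[-3.2566,2.751,2.256]}
{"k":13,"q":[0.347,-0.7751,-0.4894],"\u03b8\u0307":[-2.0187,0.5402,-0.7556],"ee":[-0.3421,-0.136,0.4034],"effort":[-3.2112,2.8002,2.2315]}
{"k":14,"q":[0.3268,-0.7696,-0.4971],"\u03b8\u0307":[-2.0387,0.5533,-0.7826],"ee":[-0.3406,-0.135,0.4048],"effort":[-3.1689,2.8485,2.2093]}
{"k":15,"q":[0.3063,-0.764,-0.505],"\u03b8\u0307":[-2.0547,0.5662,-0.8111],"ee":[-0.339,-0.134,0.4062],"effort":[-3.1285,2.8957,2.1888]}
{"k":16,"q":[0.2857,-0.7583,-0.5133],"\u03b8\u0307":[-2.0672,0.5787,-0.8407],"ee":[-0.3374,-0.1329,0.4076],"effort":[-3.0896,2.9416,2.1697]}
{"k":17,"q":[0.265,-0.7524,-0.5219],"\u03b8\u0307":[-2.0767,0.5909,-0.8713],"ee":[-0.3358,-0.1318,0.409],"effort":[-3.0514,2.986,2.1516]}
{"k":18,"q":[0.2442,-0.7465,-0.5307],"\u03b8\u0307":[-2.0836,0.6026,-0.9025],"ee":[-0.3341,-0.1307,0.4104],"effort":[-3.0135,3.029,2.1342]}
{"k":19,"q":[0.2233,-0.7404,-0.5399],"\u03b8\u0307":[-2.0881,0.6139,-0.9342],"ee":[-0.3324,-0.1295,0.4118],"effort":[-2.9754,3.0703,2.1173]}
{"k":20,"q":[0.2024,-0.7342,-0.5494],"\u03b8\u0307":[-2.0905,0.6246,-0.9663],"ee":[-0.3307,-0.1283,0.4132],"effort":[-2.9369,3.1099,2.1007]}
{"k":21,"q":[0.1815,-0.7279,-0.5592],"\u03b8\u0307":[-2.0909,0.6348,-0.9985],"ee":[-0.3289,-0.127,0.4145],"effort":[-2.8977,3.1477,2.0844]}
{"k":22,"q":[0.1606,-0.7215,-0.5694],"\u03b8\u0307":[-2.0894,0.6444,-1.0308],"ee":[-0.3271,-0.1258,0.4158],"effort":[-2.8575,3.1837,2.0681]}
{"k":23,"q":[0.1397,-0.715,-0.5799],"\u03b8\u0307":[-2.0861,0.6535,-1.0631],"ee":[-0.3253,-0.1245,0.4171],"effort":[-2.8162,3.2178,2.0519]}
{"k":24,"q":[0.1189,-0.7084,-0.5907],"\u03b8\u0307":[-2.081,0.6619,-1.0951],"ee":[-0.3234,-0.1232,0.4183],"effort":[-2.7738,3.25,2.0358]}
{"k":25,"q":[0.0981,-0.7017,-0.6018],"\u03b8\u0307":[-2.0743,0.6698,-1.1268],"ee":[-0.3215,-0.1218,0.4195],"effort":[-2.73,3.2803,2.0196]}
{"k":26,"q":[0.0774,-0.695,-0.6132],"\u03b8\u0307":[-2.0659,0.677,-1.1582],"ee":[-0.3196,-0.1204,0.4207],"effort":[-2.6849,3.3086,2.0034]}
{"k":27,"q":[0.0568,-0.6882,-0.6249],"\u03b8\u0307":[-2.0559,0.6837,-1.189],"ee":[-0.3177,-0.119,0.4218],"effort":[-2.6384,3.3348,1.9873]}
{"k":28,"q":[0.0363,-0.6813,-0.637],"\u03b8\u0307":[-2.0442,0.6897,-1.2194],"ee":[-0.3157,-0.1176,0.4229],"effort":[-2.5907,3.3591,1.9713]}
{"k":29,"q":[0.016,-0.6744,-0.6493],"\u03b8\u0307":[-2.031,0.6953,-1.2491],"ee":[-0.3137,-0.1162,0.4239],"effort":[-2.5416,3.3814,1.9554]}
{"k":30,"q":[-0.0043,-0.6674,-0.6619],"\u03b8\u0307":[-2.0161,0.7002,-1.2781],"ee":[-0.3117,-0.1147,0.4249],"effort":[-2.4914,3.4017,1.9397]}
{"k":31,"q":[-0.0244,-0.6604,-0.6749],"\u03b8\u0307":[-1.9998,0.7046,-1.3065],"ee":[-0.3096,-0.1133,0.4258],"effort":[-2.44,3.4201,1.9243]}
{"k":32,"q":[-0.0443,-0.6533,-0.6881],"\u03b8\u0307":[-1.9818,0.7086,-1.334],"ee":[-0.3075,-0.1118,0.4266],"effort":[-2.3876,3.4365,1.9091]}
{"k":33,"q":[-0.064,-0.6462,-0.7015],"\u03b8\u0307":[-1.9624,0.712,-1.3607],"ee":[-0.3054,-0.1103,0.4274],"effort":[-2.3343,3.451,1.8944]}
{"k":34,"q":[-0.0835,-0.6391,-0.7153],"\u03b8\u0307":[-1.9415,0.7149,-1.3866],"ee":[-0.3033,-0.1088,0.4282],"effort":[-2.2802,3.4636,1.8801]}
{"k":35,"q":[-0.1028,-0.6319,-0.7293],"\u03b8\u0307":[-1.9192,0.7175,-1.4116],"ee":[-0.3012,-0.1073,0.4288],"effort":[-2.2254,3.4743,1.8664]}
{"k":36,"q":[-0.1219,-0.6248,-0.7435],"\u03b8\u0307":[-1.8955,0.7196,-1.4356],"ee":[-0.299,-0.1058,0.4295],"effort":[-2.17,3.4833,1.8532]}
{"k":37,"q":[-0.1407,-0.6175,-0.758],"\u03b8\u0307":[-1.8704,0.7214,-1.4588],"ee":[-0.2968,-0.1043,0.43]}
{"summary": "final ee position (m): -0.2968 -0.1043 0.4300"}
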